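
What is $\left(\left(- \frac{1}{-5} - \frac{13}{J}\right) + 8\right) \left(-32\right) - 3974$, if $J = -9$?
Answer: $- \frac{192718}{45} \approx -4282.6$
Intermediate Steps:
$\left(\left(- \frac{1}{-5} - \frac{13}{J}\right) + 8\right) \left(-32\right) - 3974 = \left(\left(- \frac{1}{-5} - \frac{13}{-9}\right) + 8\right) \left(-32\right) - 3974 = \left(\left(\left(-1\right) \left(- \frac{1}{5}\right) - - \frac{13}{9}\right) + 8\right) \left(-32\right) - 3974 = \left(\left(\frac{1}{5} + \frac{13}{9}\right) + 8\right) \left(-32\right) - 3974 = \left(\frac{74}{45} + 8\right) \left(-32\right) - 3974 = \frac{434}{45} \left(-32\right) - 3974 = - \frac{13888}{45} - 3974 = - \frac{192718}{45}$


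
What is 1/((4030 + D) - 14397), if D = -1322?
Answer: -1/11689 ≈ -8.5550e-5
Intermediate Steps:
1/((4030 + D) - 14397) = 1/((4030 - 1322) - 14397) = 1/(2708 - 14397) = 1/(-11689) = -1/11689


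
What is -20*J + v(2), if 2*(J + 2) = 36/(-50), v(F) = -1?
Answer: 231/5 ≈ 46.200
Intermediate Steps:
J = -59/25 (J = -2 + (36/(-50))/2 = -2 + (36*(-1/50))/2 = -2 + (½)*(-18/25) = -2 - 9/25 = -59/25 ≈ -2.3600)
-20*J + v(2) = -20*(-59/25) - 1 = 236/5 - 1 = 231/5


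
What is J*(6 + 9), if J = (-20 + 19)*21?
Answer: -315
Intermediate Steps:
J = -21 (J = -1*21 = -21)
J*(6 + 9) = -21*(6 + 9) = -21*15 = -315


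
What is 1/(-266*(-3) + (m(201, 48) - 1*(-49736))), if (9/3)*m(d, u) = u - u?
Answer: 1/50534 ≈ 1.9789e-5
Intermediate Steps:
m(d, u) = 0 (m(d, u) = (u - u)/3 = (1/3)*0 = 0)
1/(-266*(-3) + (m(201, 48) - 1*(-49736))) = 1/(-266*(-3) + (0 - 1*(-49736))) = 1/(798 + (0 + 49736)) = 1/(798 + 49736) = 1/50534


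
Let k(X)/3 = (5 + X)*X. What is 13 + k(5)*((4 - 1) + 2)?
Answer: 763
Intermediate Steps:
k(X) = 3*X*(5 + X) (k(X) = 3*((5 + X)*X) = 3*(X*(5 + X)) = 3*X*(5 + X))
13 + k(5)*((4 - 1) + 2) = 13 + (3*5*(5 + 5))*((4 - 1) + 2) = 13 + (3*5*10)*(3 + 2) = 13 + 150*5 = 13 + 750 = 763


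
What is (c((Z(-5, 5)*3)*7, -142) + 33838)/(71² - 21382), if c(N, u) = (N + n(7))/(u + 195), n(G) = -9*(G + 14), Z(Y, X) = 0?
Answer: -1793225/866073 ≈ -2.0705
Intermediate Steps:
n(G) = -126 - 9*G (n(G) = -9*(14 + G) = -126 - 9*G)
c(N, u) = (-189 + N)/(195 + u) (c(N, u) = (N + (-126 - 9*7))/(u + 195) = (N + (-126 - 63))/(195 + u) = (N - 189)/(195 + u) = (-189 + N)/(195 + u))
(c((Z(-5, 5)*3)*7, -142) + 33838)/(71² - 21382) = ((-189 + (0*3)*7)/(195 - 142) + 33838)/(71² - 21382) = ((-189 + 0*7)/53 + 33838)/(5041 - 21382) = ((-189 + 0)/53 + 33838)/(-16341) = ((1/53)*(-189) + 33838)*(-1/16341) = (-189/53 + 33838)*(-1/16341) = (1793225/53)*(-1/16341) = -1793225/866073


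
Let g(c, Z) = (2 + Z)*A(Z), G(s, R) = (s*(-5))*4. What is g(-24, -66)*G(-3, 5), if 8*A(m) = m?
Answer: 31680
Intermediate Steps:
A(m) = m/8
G(s, R) = -20*s (G(s, R) = -5*s*4 = -20*s)
g(c, Z) = Z*(2 + Z)/8 (g(c, Z) = (2 + Z)*(Z/8) = Z*(2 + Z)/8)
g(-24, -66)*G(-3, 5) = ((⅛)*(-66)*(2 - 66))*(-20*(-3)) = ((⅛)*(-66)*(-64))*60 = 528*60 = 31680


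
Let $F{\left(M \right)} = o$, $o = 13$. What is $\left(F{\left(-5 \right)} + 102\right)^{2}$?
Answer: $13225$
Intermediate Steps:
$F{\left(M \right)} = 13$
$\left(F{\left(-5 \right)} + 102\right)^{2} = \left(13 + 102\right)^{2} = 115^{2} = 13225$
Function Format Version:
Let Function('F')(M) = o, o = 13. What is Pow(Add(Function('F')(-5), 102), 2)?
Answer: 13225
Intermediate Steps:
Function('F')(M) = 13
Pow(Add(Function('F')(-5), 102), 2) = Pow(Add(13, 102), 2) = Pow(115, 2) = 13225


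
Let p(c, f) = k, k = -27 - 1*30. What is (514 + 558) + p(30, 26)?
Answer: 1015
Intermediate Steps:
k = -57 (k = -27 - 30 = -57)
p(c, f) = -57
(514 + 558) + p(30, 26) = (514 + 558) - 57 = 1072 - 57 = 1015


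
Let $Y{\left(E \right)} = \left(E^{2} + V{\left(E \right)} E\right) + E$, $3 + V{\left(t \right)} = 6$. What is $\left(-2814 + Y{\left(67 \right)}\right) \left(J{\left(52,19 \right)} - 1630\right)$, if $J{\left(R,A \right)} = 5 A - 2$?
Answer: $-2986391$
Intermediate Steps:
$V{\left(t \right)} = 3$ ($V{\left(t \right)} = -3 + 6 = 3$)
$Y{\left(E \right)} = E^{2} + 4 E$ ($Y{\left(E \right)} = \left(E^{2} + 3 E\right) + E = E^{2} + 4 E$)
$J{\left(R,A \right)} = -2 + 5 A$
$\left(-2814 + Y{\left(67 \right)}\right) \left(J{\left(52,19 \right)} - 1630\right) = \left(-2814 + 67 \left(4 + 67\right)\right) \left(\left(-2 + 5 \cdot 19\right) - 1630\right) = \left(-2814 + 67 \cdot 71\right) \left(\left(-2 + 95\right) - 1630\right) = \left(-2814 + 4757\right) \left(93 - 1630\right) = 1943 \left(-1537\right) = -2986391$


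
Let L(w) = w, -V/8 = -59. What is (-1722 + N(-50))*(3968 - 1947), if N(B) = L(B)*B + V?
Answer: 2526250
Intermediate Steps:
V = 472 (V = -8*(-59) = 472)
N(B) = 472 + B² (N(B) = B*B + 472 = B² + 472 = 472 + B²)
(-1722 + N(-50))*(3968 - 1947) = (-1722 + (472 + (-50)²))*(3968 - 1947) = (-1722 + (472 + 2500))*2021 = (-1722 + 2972)*2021 = 1250*2021 = 2526250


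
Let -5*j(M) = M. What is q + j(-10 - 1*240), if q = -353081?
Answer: -353031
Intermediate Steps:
j(M) = -M/5
q + j(-10 - 1*240) = -353081 - (-10 - 1*240)/5 = -353081 - (-10 - 240)/5 = -353081 - ⅕*(-250) = -353081 + 50 = -353031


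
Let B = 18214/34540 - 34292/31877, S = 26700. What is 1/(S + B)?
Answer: 550515790/14698469673999 ≈ 3.7454e-5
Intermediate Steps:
B = -301919001/550515790 (B = 18214*(1/34540) - 34292*1/31877 = 9107/17270 - 34292/31877 = -301919001/550515790 ≈ -0.54843)
1/(S + B) = 1/(26700 - 301919001/550515790) = 1/(14698469673999/550515790) = 550515790/14698469673999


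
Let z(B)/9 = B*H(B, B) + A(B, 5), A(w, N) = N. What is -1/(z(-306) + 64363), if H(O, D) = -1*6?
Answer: -1/80932 ≈ -1.2356e-5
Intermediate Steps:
H(O, D) = -6
z(B) = 45 - 54*B (z(B) = 9*(B*(-6) + 5) = 9*(-6*B + 5) = 9*(5 - 6*B) = 45 - 54*B)
-1/(z(-306) + 64363) = -1/((45 - 54*(-306)) + 64363) = -1/((45 + 16524) + 64363) = -1/(16569 + 64363) = -1/80932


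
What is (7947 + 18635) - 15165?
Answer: 11417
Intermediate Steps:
(7947 + 18635) - 15165 = 26582 - 15165 = 11417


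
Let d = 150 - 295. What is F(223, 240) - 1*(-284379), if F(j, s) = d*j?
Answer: 252044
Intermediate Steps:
d = -145
F(j, s) = -145*j
F(223, 240) - 1*(-284379) = -145*223 - 1*(-284379) = -32335 + 284379 = 252044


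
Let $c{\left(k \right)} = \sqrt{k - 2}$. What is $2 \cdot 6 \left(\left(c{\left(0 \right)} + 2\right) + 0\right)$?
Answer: $24 + 12 i \sqrt{2} \approx 24.0 + 16.971 i$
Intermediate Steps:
$c{\left(k \right)} = \sqrt{-2 + k}$
$2 \cdot 6 \left(\left(c{\left(0 \right)} + 2\right) + 0\right) = 2 \cdot 6 \left(\left(\sqrt{-2 + 0} + 2\right) + 0\right) = 12 \left(\left(\sqrt{-2} + 2\right) + 0\right) = 12 \left(\left(i \sqrt{2} + 2\right) + 0\right) = 12 \left(\left(2 + i \sqrt{2}\right) + 0\right) = 12 \left(2 + i \sqrt{2}\right) = 24 + 12 i \sqrt{2}$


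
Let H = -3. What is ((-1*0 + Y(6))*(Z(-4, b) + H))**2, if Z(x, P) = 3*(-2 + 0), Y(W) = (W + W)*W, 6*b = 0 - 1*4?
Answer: 419904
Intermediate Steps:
b = -2/3 (b = (0 - 1*4)/6 = (0 - 4)/6 = (1/6)*(-4) = -2/3 ≈ -0.66667)
Y(W) = 2*W**2 (Y(W) = (2*W)*W = 2*W**2)
Z(x, P) = -6 (Z(x, P) = 3*(-2) = -6)
((-1*0 + Y(6))*(Z(-4, b) + H))**2 = ((-1*0 + 2*6**2)*(-6 - 3))**2 = ((0 + 2*36)*(-9))**2 = ((0 + 72)*(-9))**2 = (72*(-9))**2 = (-648)**2 = 419904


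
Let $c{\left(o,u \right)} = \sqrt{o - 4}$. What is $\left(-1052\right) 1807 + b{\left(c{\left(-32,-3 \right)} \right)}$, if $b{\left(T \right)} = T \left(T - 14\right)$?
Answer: $-1901000 - 84 i \approx -1.901 \cdot 10^{6} - 84.0 i$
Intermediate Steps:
$c{\left(o,u \right)} = \sqrt{-4 + o}$
$b{\left(T \right)} = T \left(-14 + T\right)$
$\left(-1052\right) 1807 + b{\left(c{\left(-32,-3 \right)} \right)} = \left(-1052\right) 1807 + \sqrt{-4 - 32} \left(-14 + \sqrt{-4 - 32}\right) = -1900964 + \sqrt{-36} \left(-14 + \sqrt{-36}\right) = -1900964 + 6 i \left(-14 + 6 i\right)$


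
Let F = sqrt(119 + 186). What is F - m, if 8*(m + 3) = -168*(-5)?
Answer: -102 + sqrt(305) ≈ -84.536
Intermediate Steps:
m = 102 (m = -3 + (-168*(-5))/8 = -3 + (1/8)*840 = -3 + 105 = 102)
F = sqrt(305) ≈ 17.464
F - m = sqrt(305) - 1*102 = sqrt(305) - 102 = -102 + sqrt(305)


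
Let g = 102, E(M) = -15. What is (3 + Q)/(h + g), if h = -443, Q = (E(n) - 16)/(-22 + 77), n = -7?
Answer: -134/18755 ≈ -0.0071448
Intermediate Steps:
Q = -31/55 (Q = (-15 - 16)/(-22 + 77) = -31/55 ≈ -0.56364)
(3 + Q)/(h + g) = (3 - 31/55)/(-443 + 102) = (134/55)/(-341) = (134/55)*(-1/341) = -134/18755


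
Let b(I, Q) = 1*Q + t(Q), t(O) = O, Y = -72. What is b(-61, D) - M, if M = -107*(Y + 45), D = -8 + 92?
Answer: -2721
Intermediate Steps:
D = 84
M = 2889 (M = -107*(-72 + 45) = -107*(-27) = 2889)
b(I, Q) = 2*Q (b(I, Q) = 1*Q + Q = Q + Q = 2*Q)
b(-61, D) - M = 2*84 - 1*2889 = 168 - 2889 = -2721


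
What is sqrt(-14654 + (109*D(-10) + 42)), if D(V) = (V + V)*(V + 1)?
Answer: 4*sqrt(313) ≈ 70.767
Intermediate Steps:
D(V) = 2*V*(1 + V) (D(V) = (2*V)*(1 + V) = 2*V*(1 + V))
sqrt(-14654 + (109*D(-10) + 42)) = sqrt(-14654 + (109*(2*(-10)*(1 - 10)) + 42)) = sqrt(-14654 + (109*(2*(-10)*(-9)) + 42)) = sqrt(-14654 + (109*180 + 42)) = sqrt(-14654 + (19620 + 42)) = sqrt(-14654 + 19662) = sqrt(5008) = 4*sqrt(313)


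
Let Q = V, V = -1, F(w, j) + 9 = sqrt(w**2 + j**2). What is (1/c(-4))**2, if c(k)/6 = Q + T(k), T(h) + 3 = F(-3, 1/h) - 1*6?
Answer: 4/(9*(76 - sqrt(145))**2) ≈ 0.00010865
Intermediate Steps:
F(w, j) = -9 + sqrt(j**2 + w**2) (F(w, j) = -9 + sqrt(w**2 + j**2) = -9 + sqrt(j**2 + w**2))
T(h) = -18 + sqrt(9 + h**(-2)) (T(h) = -3 + ((-9 + sqrt((1/h)**2 + (-3)**2)) - 1*6) = -3 + ((-9 + sqrt(h**(-2) + 9)) - 6) = -3 + ((-9 + sqrt(9 + h**(-2))) - 6) = -3 + (-15 + sqrt(9 + h**(-2))) = -18 + sqrt(9 + h**(-2)))
Q = -1
c(k) = -114 + 6*sqrt(9 + k**(-2)) (c(k) = 6*(-1 + (-18 + sqrt(9 + k**(-2)))) = 6*(-19 + sqrt(9 + k**(-2))) = -114 + 6*sqrt(9 + k**(-2)))
(1/c(-4))**2 = (1/(-114 + 6*sqrt(9 + (-4)**(-2))))**2 = (1/(-114 + 6*sqrt(9 + 1/16)))**2 = (1/(-114 + 6*sqrt(145/16)))**2 = (1/(-114 + 6*(sqrt(145)/4)))**2 = (1/(-114 + 3*sqrt(145)/2))**2 = (-114 + 3*sqrt(145)/2)**(-2)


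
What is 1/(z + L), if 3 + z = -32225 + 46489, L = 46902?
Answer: 1/61163 ≈ 1.6350e-5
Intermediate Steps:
z = 14261 (z = -3 + (-32225 + 46489) = -3 + 14264 = 14261)
1/(z + L) = 1/(14261 + 46902) = 1/61163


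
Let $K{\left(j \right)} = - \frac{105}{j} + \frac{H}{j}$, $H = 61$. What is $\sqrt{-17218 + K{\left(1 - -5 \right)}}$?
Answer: $\frac{2 i \sqrt{38757}}{3} \approx 131.25 i$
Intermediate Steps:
$K{\left(j \right)} = - \frac{44}{j}$ ($K{\left(j \right)} = - \frac{105}{j} + \frac{61}{j} = - \frac{44}{j}$)
$\sqrt{-17218 + K{\left(1 - -5 \right)}} = \sqrt{-17218 - \frac{44}{1 - -5}} = \sqrt{-17218 - \frac{44}{1 + 5}} = \sqrt{-17218 - \frac{44}{6}} = \sqrt{-17218 - \frac{22}{3}} = \sqrt{- \frac{51676}{3}} = \frac{2 i \sqrt{38757}}{3}$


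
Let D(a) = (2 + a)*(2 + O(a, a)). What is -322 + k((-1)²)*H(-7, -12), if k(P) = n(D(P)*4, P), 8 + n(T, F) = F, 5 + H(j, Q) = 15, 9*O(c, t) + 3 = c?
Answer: -392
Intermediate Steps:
O(c, t) = -⅓ + c/9
H(j, Q) = 10 (H(j, Q) = -5 + 15 = 10)
D(a) = (2 + a)*(5/3 + a/9) (D(a) = (2 + a)*(2 + (-⅓ + a/9)) = (2 + a)*(5/3 + a/9))
n(T, F) = -8 + F
k(P) = -8 + P
-322 + k((-1)²)*H(-7, -12) = -322 + (-8 + (-1)²)*10 = -322 + (-8 + 1)*10 = -322 - 7*10 = -322 - 70 = -392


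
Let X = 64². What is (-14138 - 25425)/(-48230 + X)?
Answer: 39563/44134 ≈ 0.89643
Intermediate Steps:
X = 4096
(-14138 - 25425)/(-48230 + X) = (-14138 - 25425)/(-48230 + 4096) = -39563/(-44134) = -39563*(-1/44134) = 39563/44134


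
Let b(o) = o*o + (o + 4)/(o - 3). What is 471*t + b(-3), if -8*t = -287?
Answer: 405743/24 ≈ 16906.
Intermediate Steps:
t = 287/8 (t = -⅛*(-287) = 287/8 ≈ 35.875)
b(o) = o² + (4 + o)/(-3 + o)
471*t + b(-3) = 471*(287/8) + (4 - 3 + (-3)³ - 3*(-3)²)/(-3 - 3) = 135177/8 + (4 - 3 - 27 - 3*9)/(-6) = 135177/8 - (4 - 3 - 27 - 27)/6 = 135177/8 - ⅙*(-53) = 135177/8 + 53/6 = 405743/24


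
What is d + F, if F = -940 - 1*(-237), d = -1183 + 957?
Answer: -929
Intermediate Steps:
d = -226
F = -703 (F = -940 + 237 = -703)
d + F = -226 - 703 = -929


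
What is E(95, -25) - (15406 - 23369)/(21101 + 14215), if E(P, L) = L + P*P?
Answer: 317851963/35316 ≈ 9000.2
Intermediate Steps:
E(P, L) = L + P**2
E(95, -25) - (15406 - 23369)/(21101 + 14215) = (-25 + 95**2) - (15406 - 23369)/(21101 + 14215) = (-25 + 9025) - (-7963)/35316 = 9000 - (-7963)/35316 = 9000 - 1*(-7963/35316) = 9000 + 7963/35316 = 317851963/35316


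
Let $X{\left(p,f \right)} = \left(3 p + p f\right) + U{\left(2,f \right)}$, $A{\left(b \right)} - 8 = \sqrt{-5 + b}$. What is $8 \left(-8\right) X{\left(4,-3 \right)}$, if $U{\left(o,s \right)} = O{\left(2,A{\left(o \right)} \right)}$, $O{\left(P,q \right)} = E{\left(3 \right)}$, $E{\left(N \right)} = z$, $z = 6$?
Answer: $-384$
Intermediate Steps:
$A{\left(b \right)} = 8 + \sqrt{-5 + b}$
$E{\left(N \right)} = 6$
$O{\left(P,q \right)} = 6$
$U{\left(o,s \right)} = 6$
$X{\left(p,f \right)} = 6 + 3 p + f p$ ($X{\left(p,f \right)} = \left(3 p + p f\right) + 6 = \left(3 p + f p\right) + 6 = 6 + 3 p + f p$)
$8 \left(-8\right) X{\left(4,-3 \right)} = 8 \left(-8\right) \left(6 + 3 \cdot 4 - 12\right) = - 64 \left(6 + 12 - 12\right) = \left(-64\right) 6 = -384$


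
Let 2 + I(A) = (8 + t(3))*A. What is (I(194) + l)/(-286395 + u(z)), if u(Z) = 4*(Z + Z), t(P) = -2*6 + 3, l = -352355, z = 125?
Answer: 352551/285395 ≈ 1.2353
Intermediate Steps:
t(P) = -9 (t(P) = -12 + 3 = -9)
u(Z) = 8*Z (u(Z) = 4*(2*Z) = 8*Z)
I(A) = -2 - A (I(A) = -2 + (8 - 9)*A = -2 - A)
(I(194) + l)/(-286395 + u(z)) = ((-2 - 1*194) - 352355)/(-286395 + 8*125) = ((-2 - 194) - 352355)/(-286395 + 1000) = (-196 - 352355)/(-285395) = -352551*(-1/285395) = 352551/285395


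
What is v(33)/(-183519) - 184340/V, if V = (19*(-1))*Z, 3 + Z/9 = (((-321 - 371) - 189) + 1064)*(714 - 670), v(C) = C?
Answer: 1251276739/9355248063 ≈ 0.13375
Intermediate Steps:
Z = 72441 (Z = -27 + 9*((((-321 - 371) - 189) + 1064)*(714 - 670)) = -27 + 9*(((-692 - 189) + 1064)*44) = -27 + 9*((-881 + 1064)*44) = -27 + 9*(183*44) = -27 + 9*8052 = -27 + 72468 = 72441)
V = -1376379 (V = (19*(-1))*72441 = -19*72441 = -1376379)
v(33)/(-183519) - 184340/V = 33/(-183519) - 184340/(-1376379) = 33*(-1/183519) - 184340*(-1/1376379) = -11/61173 + 184340/1376379 = 1251276739/9355248063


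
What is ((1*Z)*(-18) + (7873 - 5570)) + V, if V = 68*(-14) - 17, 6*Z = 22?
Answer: 1268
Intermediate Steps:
Z = 11/3 (Z = (⅙)*22 = 11/3 ≈ 3.6667)
V = -969 (V = -952 - 17 = -969)
((1*Z)*(-18) + (7873 - 5570)) + V = ((1*(11/3))*(-18) + (7873 - 5570)) - 969 = ((11/3)*(-18) + 2303) - 969 = (-66 + 2303) - 969 = 2237 - 969 = 1268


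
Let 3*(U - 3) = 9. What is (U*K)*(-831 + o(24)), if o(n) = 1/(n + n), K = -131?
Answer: 5225197/8 ≈ 6.5315e+5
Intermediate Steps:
o(n) = 1/(2*n)
U = 6 (U = 3 + (1/3)*9 = 3 + 3 = 6)
(U*K)*(-831 + o(24)) = (6*(-131))*(-831 + (1/2)/24) = -786*(-831 + (1/2)*(1/24)) = -786*(-831 + 1/48) = -786*(-39887/48) = 5225197/8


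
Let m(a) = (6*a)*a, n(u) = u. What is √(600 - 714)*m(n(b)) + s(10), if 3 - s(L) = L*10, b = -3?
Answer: -97 + 54*I*√114 ≈ -97.0 + 576.56*I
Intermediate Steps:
s(L) = 3 - 10*L (s(L) = 3 - L*10 = 3 - 10*L)
m(a) = 6*a²
√(600 - 714)*m(n(b)) + s(10) = √(600 - 714)*(6*(-3)²) + (3 - 10*10) = √(-114)*(6*9) + (3 - 100) = (I*√114)*54 - 97 = 54*I*√114 - 97 = -97 + 54*I*√114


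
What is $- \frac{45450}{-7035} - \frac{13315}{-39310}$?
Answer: $\frac{25070807}{3687278} \approx 6.7993$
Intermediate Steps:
$- \frac{45450}{-7035} - \frac{13315}{-39310} = \left(-45450\right) \left(- \frac{1}{7035}\right) - - \frac{2663}{7862} = \frac{3030}{469} + \frac{2663}{7862} = \frac{25070807}{3687278}$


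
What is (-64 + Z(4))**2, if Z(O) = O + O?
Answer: 3136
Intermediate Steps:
Z(O) = 2*O
(-64 + Z(4))**2 = (-64 + 2*4)**2 = (-64 + 8)**2 = (-56)**2 = 3136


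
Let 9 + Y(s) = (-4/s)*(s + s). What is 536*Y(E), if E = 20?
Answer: -9112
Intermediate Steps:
Y(s) = -17 (Y(s) = -9 + (-4/s)*(s + s) = -9 + (-4/s)*(2*s) = -9 - 8 = -17)
536*Y(E) = 536*(-17) = -9112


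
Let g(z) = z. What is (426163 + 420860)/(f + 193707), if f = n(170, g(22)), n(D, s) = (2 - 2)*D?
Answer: 282341/64569 ≈ 4.3727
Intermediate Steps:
n(D, s) = 0 (n(D, s) = 0*D = 0)
f = 0
(426163 + 420860)/(f + 193707) = (426163 + 420860)/(0 + 193707) = 847023/193707 = 847023*(1/193707) = 282341/64569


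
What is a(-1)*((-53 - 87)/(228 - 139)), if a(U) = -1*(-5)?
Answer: -700/89 ≈ -7.8652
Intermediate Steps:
a(U) = 5
a(-1)*((-53 - 87)/(228 - 139)) = 5*((-53 - 87)/(228 - 139)) = 5*(-140/89) = -700/89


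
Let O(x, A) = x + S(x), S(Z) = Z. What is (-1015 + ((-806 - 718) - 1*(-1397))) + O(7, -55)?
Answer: -1128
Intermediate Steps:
O(x, A) = 2*x (O(x, A) = x + x = 2*x)
(-1015 + ((-806 - 718) - 1*(-1397))) + O(7, -55) = (-1015 + ((-806 - 718) - 1*(-1397))) + 2*7 = (-1015 + (-1524 + 1397)) + 14 = (-1015 - 127) + 14 = -1142 + 14 = -1128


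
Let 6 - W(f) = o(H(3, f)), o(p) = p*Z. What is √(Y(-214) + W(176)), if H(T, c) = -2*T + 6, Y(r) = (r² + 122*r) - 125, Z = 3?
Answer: √19569 ≈ 139.89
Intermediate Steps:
Y(r) = -125 + r² + 122*r
H(T, c) = 6 - 2*T
o(p) = 3*p (o(p) = p*3 = 3*p)
W(f) = 6 (W(f) = 6 - 3*(6 - 2*3) = 6 - 3*(6 - 6) = 6 - 3*0 = 6 - 1*0 = 6 + 0 = 6)
√(Y(-214) + W(176)) = √((-125 + (-214)² + 122*(-214)) + 6) = √((-125 + 45796 - 26108) + 6) = √(19563 + 6) = √19569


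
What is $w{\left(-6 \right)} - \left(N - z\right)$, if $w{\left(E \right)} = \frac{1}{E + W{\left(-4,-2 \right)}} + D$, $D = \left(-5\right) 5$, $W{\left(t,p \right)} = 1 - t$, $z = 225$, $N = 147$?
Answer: $52$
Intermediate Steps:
$D = -25$
$w{\left(E \right)} = -25 + \frac{1}{5 + E}$ ($w{\left(E \right)} = \frac{1}{E + \left(1 - -4\right)} - 25 = \frac{1}{E + \left(1 + 4\right)} - 25 = \frac{1}{E + 5} - 25 = \frac{1}{5 + E} - 25 = -25 + \frac{1}{5 + E}$)
$w{\left(-6 \right)} - \left(N - z\right) = \frac{-124 - -150}{5 - 6} + \left(225 - 147\right) = \frac{-124 + 150}{-1} + \left(225 - 147\right) = \left(-1\right) 26 + 78 = -26 + 78 = 52$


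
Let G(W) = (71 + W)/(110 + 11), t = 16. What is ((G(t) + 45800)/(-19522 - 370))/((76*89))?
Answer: -5541887/16280488048 ≈ -0.00034040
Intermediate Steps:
G(W) = 71/121 + W/121 (G(W) = (71 + W)/121 = (71 + W)*(1/121) = 71/121 + W/121)
((G(t) + 45800)/(-19522 - 370))/((76*89)) = (((71/121 + (1/121)*16) + 45800)/(-19522 - 370))/((76*89)) = (((71/121 + 16/121) + 45800)/(-19892))/6764 = ((87/121 + 45800)*(-1/19892))*(1/6764) = ((5541887/121)*(-1/19892))*(1/6764) = -5541887/2406932*1/6764 = -5541887/16280488048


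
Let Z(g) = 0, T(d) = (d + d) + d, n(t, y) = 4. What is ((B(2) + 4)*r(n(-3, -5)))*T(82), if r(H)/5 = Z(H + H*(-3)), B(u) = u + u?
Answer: 0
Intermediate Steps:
T(d) = 3*d (T(d) = 2*d + d = 3*d)
B(u) = 2*u
r(H) = 0 (r(H) = 5*0 = 0)
((B(2) + 4)*r(n(-3, -5)))*T(82) = ((2*2 + 4)*0)*(3*82) = ((4 + 4)*0)*246 = (8*0)*246 = 0*246 = 0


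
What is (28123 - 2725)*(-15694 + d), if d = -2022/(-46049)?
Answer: -18354905611632/46049 ≈ -3.9860e+8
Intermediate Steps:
d = 2022/46049 (d = -2022*(-1/46049) = 2022/46049 ≈ 0.043910)
(28123 - 2725)*(-15694 + d) = (28123 - 2725)*(-15694 + 2022/46049) = 25398*(-722690984/46049) = -18354905611632/46049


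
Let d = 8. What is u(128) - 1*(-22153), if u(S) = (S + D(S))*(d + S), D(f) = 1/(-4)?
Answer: 39527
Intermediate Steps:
D(f) = -¼
u(S) = (8 + S)*(-¼ + S) (u(S) = (S - ¼)*(8 + S) = (-¼ + S)*(8 + S) = (8 + S)*(-¼ + S))
u(128) - 1*(-22153) = (-2 + 128² + (31/4)*128) - 1*(-22153) = (-2 + 16384 + 992) + 22153 = 17374 + 22153 = 39527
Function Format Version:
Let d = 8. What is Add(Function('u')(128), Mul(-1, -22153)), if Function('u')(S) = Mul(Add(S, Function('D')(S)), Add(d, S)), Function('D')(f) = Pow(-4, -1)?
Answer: 39527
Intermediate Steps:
Function('D')(f) = Rational(-1, 4)
Function('u')(S) = Mul(Add(8, S), Add(Rational(-1, 4), S)) (Function('u')(S) = Mul(Add(S, Rational(-1, 4)), Add(8, S)) = Mul(Add(Rational(-1, 4), S), Add(8, S)) = Mul(Add(8, S), Add(Rational(-1, 4), S)))
Add(Function('u')(128), Mul(-1, -22153)) = Add(Add(-2, Pow(128, 2), Mul(Rational(31, 4), 128)), Mul(-1, -22153)) = Add(Add(-2, 16384, 992), 22153) = Add(17374, 22153) = 39527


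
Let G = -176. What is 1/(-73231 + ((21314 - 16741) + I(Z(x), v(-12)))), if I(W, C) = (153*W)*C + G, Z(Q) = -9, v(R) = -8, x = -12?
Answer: -1/57818 ≈ -1.7296e-5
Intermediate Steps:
I(W, C) = -176 + 153*C*W (I(W, C) = (153*W)*C - 176 = 153*C*W - 176 = -176 + 153*C*W)
1/(-73231 + ((21314 - 16741) + I(Z(x), v(-12)))) = 1/(-73231 + ((21314 - 16741) + (-176 + 153*(-8)*(-9)))) = 1/(-73231 + (4573 + (-176 + 11016))) = 1/(-73231 + (4573 + 10840)) = 1/(-73231 + 15413) = 1/(-57818) = -1/57818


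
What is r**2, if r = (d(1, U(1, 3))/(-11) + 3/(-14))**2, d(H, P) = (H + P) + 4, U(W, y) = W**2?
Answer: 187388721/562448656 ≈ 0.33317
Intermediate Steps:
d(H, P) = 4 + H + P
r = 13689/23716 (r = ((4 + 1 + 1**2)/(-11) + 3/(-14))**2 = ((4 + 1 + 1)*(-1/11) + 3*(-1/14))**2 = (6*(-1/11) - 3/14)**2 = (-6/11 - 3/14)**2 = (-117/154)**2 = 13689/23716 ≈ 0.57721)
r**2 = (13689/23716)**2 = 187388721/562448656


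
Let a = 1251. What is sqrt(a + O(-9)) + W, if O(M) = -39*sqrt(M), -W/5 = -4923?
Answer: 24615 + 3*sqrt(139 - 13*I) ≈ 24650.0 - 1.6522*I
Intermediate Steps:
W = 24615 (W = -5*(-4923) = 24615)
sqrt(a + O(-9)) + W = sqrt(1251 - 117*I) + 24615 = 24615 + sqrt(1251 - 117*I)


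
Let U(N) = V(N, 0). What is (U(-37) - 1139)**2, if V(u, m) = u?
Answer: 1382976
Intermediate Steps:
U(N) = N
(U(-37) - 1139)**2 = (-37 - 1139)**2 = (-1176)**2 = 1382976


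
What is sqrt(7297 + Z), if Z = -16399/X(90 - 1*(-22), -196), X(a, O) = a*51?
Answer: sqrt(14874071205)/1428 ≈ 85.406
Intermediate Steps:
X(a, O) = 51*a
Z = -16399/5712 (Z = -16399*1/(51*(90 - 1*(-22))) = -16399*1/(51*(90 + 22)) = -16399/(51*112) = -16399/5712 ≈ -2.8710)
sqrt(7297 + Z) = sqrt(7297 - 16399/5712) = sqrt(41664065/5712) = sqrt(14874071205)/1428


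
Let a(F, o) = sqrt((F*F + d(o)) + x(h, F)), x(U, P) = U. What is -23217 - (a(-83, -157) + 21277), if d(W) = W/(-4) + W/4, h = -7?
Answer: -44494 - sqrt(6882) ≈ -44577.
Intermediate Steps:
d(W) = 0 (d(W) = W*(-1/4) + W*(1/4) = -W/4 + W/4 = 0)
a(F, o) = sqrt(-7 + F**2) (a(F, o) = sqrt((F*F + 0) - 7) = sqrt((F**2 + 0) - 7) = sqrt(F**2 - 7) = sqrt(-7 + F**2))
-23217 - (a(-83, -157) + 21277) = -23217 - (sqrt(-7 + (-83)**2) + 21277) = -23217 - (sqrt(-7 + 6889) + 21277) = -23217 - (sqrt(6882) + 21277) = -23217 - (21277 + sqrt(6882)) = -23217 + (-21277 - sqrt(6882)) = -44494 - sqrt(6882)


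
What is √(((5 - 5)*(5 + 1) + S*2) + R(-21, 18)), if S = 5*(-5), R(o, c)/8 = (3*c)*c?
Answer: √7726 ≈ 87.898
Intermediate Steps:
R(o, c) = 24*c² (R(o, c) = 8*((3*c)*c) = 8*(3*c²) = 24*c²)
S = -25
√(((5 - 5)*(5 + 1) + S*2) + R(-21, 18)) = √(((5 - 5)*(5 + 1) - 25*2) + 24*18²) = √((0*6 - 50) + 24*324) = √((0 - 50) + 7776) = √(-50 + 7776) = √7726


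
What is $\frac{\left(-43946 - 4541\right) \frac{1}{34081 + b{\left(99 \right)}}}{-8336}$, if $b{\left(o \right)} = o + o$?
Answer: $\frac{48487}{285749744} \approx 0.00016968$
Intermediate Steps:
$b{\left(o \right)} = 2 o$
$\frac{\left(-43946 - 4541\right) \frac{1}{34081 + b{\left(99 \right)}}}{-8336} = \frac{\left(-43946 - 4541\right) \frac{1}{34081 + 2 \cdot 99}}{-8336} = - \frac{48487}{34081 + 198} \left(- \frac{1}{8336}\right) = - \frac{48487}{34279} \left(- \frac{1}{8336}\right) = \left(-48487\right) \frac{1}{34279} \left(- \frac{1}{8336}\right) = \left(- \frac{48487}{34279}\right) \left(- \frac{1}{8336}\right) = \frac{48487}{285749744}$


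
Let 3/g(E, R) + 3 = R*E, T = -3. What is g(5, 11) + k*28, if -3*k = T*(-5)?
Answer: -7277/52 ≈ -139.94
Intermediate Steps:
g(E, R) = 3/(-3 + E*R) (g(E, R) = 3/(-3 + R*E) = 3/(-3 + E*R))
k = -5 (k = -(-1)*(-5) = -⅓*15 = -5)
g(5, 11) + k*28 = 3/(-3 + 5*11) - 5*28 = 3/(-3 + 55) - 140 = 3/52 - 140 = -7277/52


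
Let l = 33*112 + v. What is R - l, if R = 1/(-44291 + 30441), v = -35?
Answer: -50704851/13850 ≈ -3661.0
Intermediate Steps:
l = 3661 (l = 33*112 - 35 = 3696 - 35 = 3661)
R = -1/13850 (R = 1/(-13850) = -1/13850 ≈ -7.2202e-5)
R - l = -1/13850 - 1*3661 = -1/13850 - 3661 = -50704851/13850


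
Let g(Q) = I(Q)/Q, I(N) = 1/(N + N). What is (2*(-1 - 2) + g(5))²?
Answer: 89401/2500 ≈ 35.760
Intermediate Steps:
I(N) = 1/(2*N)
g(Q) = 1/(2*Q²) (g(Q) = (1/(2*Q))/Q = 1/(2*Q²))
(2*(-1 - 2) + g(5))² = (2*(-1 - 2) + (½)/5²)² = (2*(-3) + (½)*(1/25))² = (-6 + 1/50)² = (-299/50)² = 89401/2500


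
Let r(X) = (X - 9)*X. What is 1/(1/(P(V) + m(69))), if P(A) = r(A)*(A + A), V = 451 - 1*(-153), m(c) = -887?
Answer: 434130153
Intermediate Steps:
V = 604 (V = 451 + 153 = 604)
r(X) = X*(-9 + X) (r(X) = (-9 + X)*X = X*(-9 + X))
P(A) = 2*A²*(-9 + A) (P(A) = (A*(-9 + A))*(A + A) = (A*(-9 + A))*(2*A) = 2*A²*(-9 + A))
1/(1/(P(V) + m(69))) = 1/(1/(2*604²*(-9 + 604) - 887)) = 1/(1/(2*364816*595 - 887)) = 1/(1/(434131040 - 887)) = 1/(1/434130153) = 434130153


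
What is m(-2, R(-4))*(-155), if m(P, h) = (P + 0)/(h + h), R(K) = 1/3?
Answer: 465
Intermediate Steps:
R(K) = 1/3
m(P, h) = P/(2*h) (m(P, h) = P/((2*h)) = P*(1/(2*h)) = P/(2*h))
m(-2, R(-4))*(-155) = ((1/2)*(-2)/(1/3))*(-155) = ((1/2)*(-2)*3)*(-155) = -3*(-155) = 465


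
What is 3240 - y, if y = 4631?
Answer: -1391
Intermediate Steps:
3240 - y = 3240 - 1*4631 = 3240 - 4631 = -1391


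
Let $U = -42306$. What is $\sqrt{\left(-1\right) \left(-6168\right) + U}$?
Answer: $i \sqrt{36138} \approx 190.1 i$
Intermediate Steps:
$\sqrt{\left(-1\right) \left(-6168\right) + U} = \sqrt{\left(-1\right) \left(-6168\right) - 42306} = \sqrt{6168 - 42306} = \sqrt{-36138} = i \sqrt{36138}$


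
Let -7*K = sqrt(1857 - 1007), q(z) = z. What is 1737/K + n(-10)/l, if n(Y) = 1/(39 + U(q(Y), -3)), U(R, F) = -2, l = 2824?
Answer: 1/104488 - 12159*sqrt(34)/170 ≈ -417.05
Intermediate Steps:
K = -5*sqrt(34)/7 (K = -sqrt(1857 - 1007)/7 = -5*sqrt(34)/7 ≈ -4.1650)
n(Y) = 1/37 (n(Y) = 1/(39 - 2) = 1/37)
1737/K + n(-10)/l = 1737/((-5*sqrt(34)/7)) + (1/37)/2824 = 1737*(-7*sqrt(34)/170) + (1/37)*(1/2824) = -12159*sqrt(34)/170 + 1/104488 = 1/104488 - 12159*sqrt(34)/170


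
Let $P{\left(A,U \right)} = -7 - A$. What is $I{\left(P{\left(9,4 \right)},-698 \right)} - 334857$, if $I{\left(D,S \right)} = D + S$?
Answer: $-335571$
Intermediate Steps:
$I{\left(P{\left(9,4 \right)},-698 \right)} - 334857 = \left(\left(-7 - 9\right) - 698\right) - 334857 = \left(-16 - 698\right) - 334857 = -714 - 334857 = -335571$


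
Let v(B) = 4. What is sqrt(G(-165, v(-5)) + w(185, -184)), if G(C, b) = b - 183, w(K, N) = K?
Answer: sqrt(6) ≈ 2.4495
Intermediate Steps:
G(C, b) = -183 + b
sqrt(G(-165, v(-5)) + w(185, -184)) = sqrt((-183 + 4) + 185) = sqrt(-179 + 185) = sqrt(6)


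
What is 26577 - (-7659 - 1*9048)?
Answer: 43284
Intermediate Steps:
26577 - (-7659 - 1*9048) = 26577 - (-7659 - 9048) = 26577 - 1*(-16707) = 26577 + 16707 = 43284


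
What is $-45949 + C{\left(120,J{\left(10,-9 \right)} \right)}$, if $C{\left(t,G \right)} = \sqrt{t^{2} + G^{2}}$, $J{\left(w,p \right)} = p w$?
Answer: $-45799$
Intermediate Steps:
$C{\left(t,G \right)} = \sqrt{G^{2} + t^{2}}$
$-45949 + C{\left(120,J{\left(10,-9 \right)} \right)} = -45949 + \sqrt{\left(\left(-9\right) 10\right)^{2} + 120^{2}} = -45949 + \sqrt{\left(-90\right)^{2} + 14400} = -45949 + \sqrt{8100 + 14400} = -45949 + \sqrt{22500} = -45949 + 150 = -45799$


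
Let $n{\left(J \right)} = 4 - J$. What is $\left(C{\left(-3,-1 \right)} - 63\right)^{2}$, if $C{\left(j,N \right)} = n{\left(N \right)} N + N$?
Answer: $4761$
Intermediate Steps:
$C{\left(j,N \right)} = N + N \left(4 - N\right)$ ($C{\left(j,N \right)} = \left(4 - N\right) N + N = N \left(4 - N\right) + N = N + N \left(4 - N\right)$)
$\left(C{\left(-3,-1 \right)} - 63\right)^{2} = \left(- (5 - -1) - 63\right)^{2} = \left(- (5 + 1) - 63\right)^{2} = \left(\left(-1\right) 6 - 63\right)^{2} = \left(-6 - 63\right)^{2} = \left(-69\right)^{2} = 4761$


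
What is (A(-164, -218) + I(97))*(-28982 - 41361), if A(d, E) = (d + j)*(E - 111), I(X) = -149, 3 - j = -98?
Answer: -1447518254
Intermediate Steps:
j = 101 (j = 3 - 1*(-98) = 3 + 98 = 101)
A(d, E) = (-111 + E)*(101 + d) (A(d, E) = (d + 101)*(E - 111) = (101 + d)*(-111 + E) = (-111 + E)*(101 + d))
(A(-164, -218) + I(97))*(-28982 - 41361) = ((-11211 - 111*(-164) + 101*(-218) - 218*(-164)) - 149)*(-28982 - 41361) = ((-11211 + 18204 - 22018 + 35752) - 149)*(-70343) = (20727 - 149)*(-70343) = 20578*(-70343) = -1447518254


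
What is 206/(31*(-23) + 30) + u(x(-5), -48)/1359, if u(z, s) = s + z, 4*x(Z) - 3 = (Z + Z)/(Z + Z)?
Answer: -312055/928197 ≈ -0.33619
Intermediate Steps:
x(Z) = 1 (x(Z) = 3/4 + ((Z + Z)/(Z + Z))/4 = 3/4 + ((2*Z)/((2*Z)))/4 = 3/4 + ((2*Z)*(1/(2*Z)))/4 = 3/4 + (1/4)*1 = 3/4 + 1/4 = 1)
206/(31*(-23) + 30) + u(x(-5), -48)/1359 = 206/(31*(-23) + 30) + (-48 + 1)/1359 = 206/(-713 + 30) - 47*1/1359 = 206/(-683) - 47/1359 = 206*(-1/683) - 47/1359 = -206/683 - 47/1359 = -312055/928197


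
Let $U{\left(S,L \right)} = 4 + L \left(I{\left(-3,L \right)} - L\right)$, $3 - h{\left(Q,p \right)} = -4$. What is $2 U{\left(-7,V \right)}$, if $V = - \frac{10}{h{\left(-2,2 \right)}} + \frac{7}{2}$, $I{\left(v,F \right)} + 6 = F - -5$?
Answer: $\frac{27}{7} \approx 3.8571$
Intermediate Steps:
$I{\left(v,F \right)} = -1 + F$ ($I{\left(v,F \right)} = -6 + \left(F - -5\right) = -6 + \left(F + 5\right) = -6 + \left(5 + F\right) = -1 + F$)
$h{\left(Q,p \right)} = 7$ ($h{\left(Q,p \right)} = 3 - -4 = 3 + 4 = 7$)
$V = \frac{29}{14}$ ($V = - \frac{10}{7} + \frac{7}{2} = \frac{29}{14} \approx 2.0714$)
$U{\left(S,L \right)} = 4 - L$ ($U{\left(S,L \right)} = 4 + L \left(\left(-1 + L\right) - L\right) = 4 + L \left(-1\right) = 4 - L$)
$2 U{\left(-7,V \right)} = 2 \left(4 - \frac{29}{14}\right) = 2 \cdot \frac{27}{14} = \frac{27}{7}$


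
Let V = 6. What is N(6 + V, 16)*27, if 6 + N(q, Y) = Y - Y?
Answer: -162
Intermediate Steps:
N(q, Y) = -6 (N(q, Y) = -6 + (Y - Y) = -6 + 0 = -6)
N(6 + V, 16)*27 = -6*27 = -162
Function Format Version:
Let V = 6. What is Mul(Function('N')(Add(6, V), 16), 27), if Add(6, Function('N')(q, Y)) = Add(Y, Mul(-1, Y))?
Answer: -162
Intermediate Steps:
Function('N')(q, Y) = -6 (Function('N')(q, Y) = Add(-6, Add(Y, Mul(-1, Y))) = Add(-6, 0) = -6)
Mul(Function('N')(Add(6, V), 16), 27) = Mul(-6, 27) = -162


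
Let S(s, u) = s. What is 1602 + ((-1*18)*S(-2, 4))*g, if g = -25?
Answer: 702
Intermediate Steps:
1602 + ((-1*18)*S(-2, 4))*g = 1602 + (-1*18*(-2))*(-25) = 1602 - 18*(-2)*(-25) = 1602 + 36*(-25) = 1602 - 900 = 702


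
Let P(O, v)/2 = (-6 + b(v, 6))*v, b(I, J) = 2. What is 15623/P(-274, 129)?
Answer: -15623/1032 ≈ -15.139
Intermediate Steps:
P(O, v) = -8*v (P(O, v) = 2*((-6 + 2)*v) = 2*(-4*v) = -8*v)
15623/P(-274, 129) = 15623/((-8*129)) = 15623/(-1032) = 15623*(-1/1032) = -15623/1032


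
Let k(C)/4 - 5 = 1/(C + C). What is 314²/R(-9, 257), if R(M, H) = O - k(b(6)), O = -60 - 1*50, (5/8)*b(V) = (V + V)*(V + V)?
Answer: -56791296/74885 ≈ -758.38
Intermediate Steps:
b(V) = 32*V²/5 (b(V) = 8*((V + V)*(V + V))/5 = 8*((2*V)*(2*V))/5 = 8*(4*V²)/5 = 32*V²/5)
O = -110 (O = -60 - 50 = -110)
k(C) = 20 + 2/C (k(C) = 20 + 4/(C + C) = 20 + 4/((2*C)) = 20 + 4*(1/(2*C)) = 20 + 2/C)
R(M, H) = -74885/576 (R(M, H) = -110 - (20 + 2/(((32/5)*6²))) = -110 - (20 + 2/(((32/5)*36))) = -110 - (20 + 2/(1152/5)) = -110 - (20 + 2*(5/1152)) = -110 - (20 + 5/576) = -110 - 1*11525/576 = -110 - 11525/576 = -74885/576)
314²/R(-9, 257) = 314²/(-74885/576) = 98596*(-576/74885) = -56791296/74885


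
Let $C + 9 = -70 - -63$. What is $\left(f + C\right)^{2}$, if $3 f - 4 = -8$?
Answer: $\frac{2704}{9} \approx 300.44$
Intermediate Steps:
$f = - \frac{4}{3}$ ($f = \frac{4}{3} + \frac{1}{3} \left(-8\right) = \frac{4}{3} - \frac{8}{3} = - \frac{4}{3} \approx -1.3333$)
$C = -16$ ($C = -9 - 7 = -16$)
$\left(f + C\right)^{2} = \left(- \frac{4}{3} - 16\right)^{2} = \left(- \frac{52}{3}\right)^{2} = \frac{2704}{9}$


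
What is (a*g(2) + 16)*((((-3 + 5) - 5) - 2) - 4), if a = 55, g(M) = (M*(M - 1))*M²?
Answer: -4104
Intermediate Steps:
g(M) = M³*(-1 + M) (g(M) = (M*(-1 + M))*M² = M³*(-1 + M))
(a*g(2) + 16)*((((-3 + 5) - 5) - 2) - 4) = (55*(2³*(-1 + 2)) + 16)*((((-3 + 5) - 5) - 2) - 4) = (55*(8*1) + 16)*(((2 - 5) - 2) - 4) = (55*8 + 16)*((-3 - 2) - 4) = (440 + 16)*(-5 - 4) = 456*(-9) = -4104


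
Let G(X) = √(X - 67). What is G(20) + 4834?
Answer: 4834 + I*√47 ≈ 4834.0 + 6.8557*I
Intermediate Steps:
G(X) = √(-67 + X)
G(20) + 4834 = √(-67 + 20) + 4834 = √(-47) + 4834 = I*√47 + 4834 = 4834 + I*√47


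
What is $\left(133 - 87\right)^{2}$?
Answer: $2116$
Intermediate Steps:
$\left(133 - 87\right)^{2} = 46^{2} = 2116$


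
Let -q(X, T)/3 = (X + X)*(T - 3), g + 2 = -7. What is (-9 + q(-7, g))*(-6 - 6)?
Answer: 6156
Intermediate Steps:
g = -9 (g = -2 - 7 = -9)
q(X, T) = -6*X*(-3 + T) (q(X, T) = -3*(X + X)*(T - 3) = -3*2*X*(-3 + T) = -6*X*(-3 + T))
(-9 + q(-7, g))*(-6 - 6) = (-9 + 6*(-7)*(3 - 1*(-9)))*(-6 - 6) = (-9 + 6*(-7)*(3 + 9))*(-12) = (-9 + 6*(-7)*12)*(-12) = (-9 - 504)*(-12) = -513*(-12) = 6156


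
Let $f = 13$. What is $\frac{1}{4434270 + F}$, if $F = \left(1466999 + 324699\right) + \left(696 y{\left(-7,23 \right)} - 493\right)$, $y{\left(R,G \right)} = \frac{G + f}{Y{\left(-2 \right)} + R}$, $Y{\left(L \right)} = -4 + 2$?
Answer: $\frac{1}{6222691} \approx 1.607 \cdot 10^{-7}$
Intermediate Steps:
$Y{\left(L \right)} = -2$
$y{\left(R,G \right)} = \frac{13 + G}{-2 + R}$ ($y{\left(R,G \right)} = \frac{G + 13}{-2 + R} = \frac{13 + G}{-2 + R}$)
$F = 1788421$ ($F = \left(1466999 + 324699\right) + \left(696 \frac{13 + 23}{-2 - 7} - 493\right) = 1791698 + \left(696 \frac{1}{-9} \cdot 36 - 493\right) = 1791698 + \left(696 \left(\left(- \frac{1}{9}\right) 36\right) - 493\right) = 1791698 + \left(696 \left(-4\right) - 493\right) = 1791698 - 3277 = 1788421$)
$\frac{1}{4434270 + F} = \frac{1}{4434270 + 1788421} = \frac{1}{6222691}$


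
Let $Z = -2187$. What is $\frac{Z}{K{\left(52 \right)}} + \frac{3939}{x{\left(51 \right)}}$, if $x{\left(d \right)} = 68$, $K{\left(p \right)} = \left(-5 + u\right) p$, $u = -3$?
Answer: $\frac{446835}{7072} \approx 63.184$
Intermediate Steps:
$K{\left(p \right)} = - 8 p$ ($K{\left(p \right)} = \left(-5 - 3\right) p = - 8 p$)
$\frac{Z}{K{\left(52 \right)}} + \frac{3939}{x{\left(51 \right)}} = - \frac{2187}{\left(-8\right) 52} + \frac{3939}{68} = - \frac{2187}{-416} + 3939 \cdot \frac{1}{68} = \left(-2187\right) \left(- \frac{1}{416}\right) + \frac{3939}{68} = \frac{2187}{416} + \frac{3939}{68} = \frac{446835}{7072}$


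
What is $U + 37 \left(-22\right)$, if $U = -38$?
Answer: $-852$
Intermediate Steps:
$U + 37 \left(-22\right) = -38 + 37 \left(-22\right) = -38 - 814 = -852$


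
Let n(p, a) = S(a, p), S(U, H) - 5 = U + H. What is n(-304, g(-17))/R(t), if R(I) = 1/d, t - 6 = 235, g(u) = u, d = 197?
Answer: -62252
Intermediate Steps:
t = 241 (t = 6 + 235 = 241)
S(U, H) = 5 + H + U (S(U, H) = 5 + (U + H) = 5 + (H + U) = 5 + H + U)
n(p, a) = 5 + a + p (n(p, a) = 5 + p + a = 5 + a + p)
R(I) = 1/197
n(-304, g(-17))/R(t) = (5 - 17 - 304)/(1/197) = -316*197 = -62252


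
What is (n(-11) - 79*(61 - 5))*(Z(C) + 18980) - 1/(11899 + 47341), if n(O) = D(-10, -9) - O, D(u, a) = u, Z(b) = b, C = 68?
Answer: -4990928768961/59240 ≈ -8.4249e+7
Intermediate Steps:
n(O) = -10 - O
(n(-11) - 79*(61 - 5))*(Z(C) + 18980) - 1/(11899 + 47341) = ((-10 - 1*(-11)) - 79*(61 - 5))*(68 + 18980) - 1/(11899 + 47341) = ((-10 + 11) - 79*56)*19048 - 1/59240 = (1 - 4424)*19048 - 1*1/59240 = -4423*19048 - 1/59240 = -84249304 - 1/59240 = -4990928768961/59240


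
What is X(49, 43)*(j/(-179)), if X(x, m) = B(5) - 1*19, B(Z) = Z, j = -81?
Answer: -1134/179 ≈ -6.3352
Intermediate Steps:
X(x, m) = -14 (X(x, m) = 5 - 1*19 = 5 - 19 = -14)
X(49, 43)*(j/(-179)) = -(-1134)/(-179) = -(-1134)*(-1)/179 = -14*81/179 = -1134/179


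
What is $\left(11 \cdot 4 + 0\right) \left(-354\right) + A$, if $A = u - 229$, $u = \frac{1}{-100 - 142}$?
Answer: $- \frac{3824811}{242} \approx -15805.0$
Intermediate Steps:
$u = - \frac{1}{242}$ ($u = \frac{1}{-242} = - \frac{1}{242} \approx -0.0041322$)
$A = - \frac{55419}{242}$ ($A = - \frac{1}{242} - 229 = - \frac{55419}{242} \approx -229.0$)
$\left(11 \cdot 4 + 0\right) \left(-354\right) + A = \left(11 \cdot 4 + 0\right) \left(-354\right) - \frac{55419}{242} = \left(44 + 0\right) \left(-354\right) - \frac{55419}{242} = 44 \left(-354\right) - \frac{55419}{242} = -15576 - \frac{55419}{242} = - \frac{3824811}{242}$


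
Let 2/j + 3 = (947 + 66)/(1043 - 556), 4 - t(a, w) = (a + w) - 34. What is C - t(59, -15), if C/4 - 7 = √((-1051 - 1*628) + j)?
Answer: 34 + I*√5272162/14 ≈ 34.0 + 164.01*I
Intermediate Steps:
t(a, w) = 38 - a - w (t(a, w) = 4 - ((a + w) - 34) = 4 - (-34 + a + w) = 4 + (34 - a - w) = 38 - a - w)
j = -487/224 (j = 2/(-3 + (947 + 66)/(1043 - 556)) = 2/(-3 + 1013/487) = 2/(-448/487) = 2*(-487/448) = -487/224 ≈ -2.1741)
C = 28 + I*√5272162/14 (C = 28 + 4*√((-1051 - 1*628) - 487/224) = 28 + 4*√((-1051 - 628) - 487/224) = 28 + 4*√(-1679 - 487/224) = 28 + 4*√(-376583/224) = 28 + 4*(I*√5272162/56) = 28 + I*√5272162/14 ≈ 28.0 + 164.01*I)
C - t(59, -15) = (28 + I*√5272162/14) - (38 - 1*59 - 1*(-15)) = (28 + I*√5272162/14) - (38 - 59 + 15) = (28 + I*√5272162/14) - 1*(-6) = (28 + I*√5272162/14) + 6 = 34 + I*√5272162/14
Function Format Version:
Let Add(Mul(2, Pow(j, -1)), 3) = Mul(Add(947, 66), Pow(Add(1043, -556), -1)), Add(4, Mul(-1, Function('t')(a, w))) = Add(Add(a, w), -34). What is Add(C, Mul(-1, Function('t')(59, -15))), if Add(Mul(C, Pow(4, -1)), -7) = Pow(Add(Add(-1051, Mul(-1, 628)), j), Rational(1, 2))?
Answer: Add(34, Mul(Rational(1, 14), I, Pow(5272162, Rational(1, 2)))) ≈ Add(34.000, Mul(164.01, I))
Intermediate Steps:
Function('t')(a, w) = Add(38, Mul(-1, a), Mul(-1, w)) (Function('t')(a, w) = Add(4, Mul(-1, Add(Add(a, w), -34))) = Add(4, Mul(-1, Add(-34, a, w))) = Add(4, Add(34, Mul(-1, a), Mul(-1, w))) = Add(38, Mul(-1, a), Mul(-1, w)))
j = Rational(-487, 224) (j = Mul(2, Pow(Add(-3, Mul(Add(947, 66), Pow(Add(1043, -556), -1))), -1)) = Mul(2, Pow(Add(-3, Mul(1013, Pow(487, -1))), -1)) = Mul(2, Pow(Add(-3, Mul(1013, Rational(1, 487))), -1)) = Mul(2, Pow(Add(-3, Rational(1013, 487)), -1)) = Mul(2, Pow(Rational(-448, 487), -1)) = Mul(2, Rational(-487, 448)) = Rational(-487, 224) ≈ -2.1741)
C = Add(28, Mul(Rational(1, 14), I, Pow(5272162, Rational(1, 2)))) (C = Add(28, Mul(4, Pow(Add(Add(-1051, Mul(-1, 628)), Rational(-487, 224)), Rational(1, 2)))) = Add(28, Mul(4, Pow(Add(Add(-1051, -628), Rational(-487, 224)), Rational(1, 2)))) = Add(28, Mul(4, Pow(Add(-1679, Rational(-487, 224)), Rational(1, 2)))) = Add(28, Mul(4, Pow(Rational(-376583, 224), Rational(1, 2)))) = Add(28, Mul(4, Mul(Rational(1, 56), I, Pow(5272162, Rational(1, 2))))) = Add(28, Mul(Rational(1, 14), I, Pow(5272162, Rational(1, 2)))) ≈ Add(28.000, Mul(164.01, I)))
Add(C, Mul(-1, Function('t')(59, -15))) = Add(Add(28, Mul(Rational(1, 14), I, Pow(5272162, Rational(1, 2)))), Mul(-1, Add(38, Mul(-1, 59), Mul(-1, -15)))) = Add(Add(28, Mul(Rational(1, 14), I, Pow(5272162, Rational(1, 2)))), Mul(-1, Add(38, -59, 15))) = Add(Add(28, Mul(Rational(1, 14), I, Pow(5272162, Rational(1, 2)))), Mul(-1, -6)) = Add(Add(28, Mul(Rational(1, 14), I, Pow(5272162, Rational(1, 2)))), 6) = Add(34, Mul(Rational(1, 14), I, Pow(5272162, Rational(1, 2))))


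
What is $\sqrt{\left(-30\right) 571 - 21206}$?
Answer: $8 i \sqrt{599} \approx 195.8 i$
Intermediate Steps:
$\sqrt{\left(-30\right) 571 - 21206} = \sqrt{-17130 - 21206} = \sqrt{-38336} = 8 i \sqrt{599}$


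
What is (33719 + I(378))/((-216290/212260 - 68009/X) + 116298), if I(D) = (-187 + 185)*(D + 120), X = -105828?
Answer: 36752921351772/130619974190683 ≈ 0.28137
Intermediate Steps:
I(D) = -240 - 2*D (I(D) = -2*(120 + D) = -240 - 2*D)
(33719 + I(378))/((-216290/212260 - 68009/X) + 116298) = (33719 + (-240 - 2*378))/((-216290/212260 - 68009/(-105828)) + 116298) = (33719 + (-240 - 756))/((-216290*1/212260 - 68009*(-1/105828)) + 116298) = (33719 - 996)/((-21629/21226 + 68009/105828) + 116298) = 32723/(-422697389/1123152564 + 116298) = 32723/(130619974190683/1123152564) = 32723*(1123152564/130619974190683) = 36752921351772/130619974190683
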